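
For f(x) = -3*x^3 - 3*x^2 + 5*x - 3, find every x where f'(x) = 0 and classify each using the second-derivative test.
f'(x) = -9*x^2 - 6*x + 5

Solve f'(x) = 0:
  9*x^2 + 6*x - 5 = 0 has no rational roots; quadratic formula: x = (-6 ± √216)/18.
  ⇒ x = -sqrt(6)/3 - 1/3 ≈ -1.1498, -1/3 + sqrt(6)/3 ≈ 0.4832

f''(x) = -18*x - 6
Second-derivative test at each critical point:
  f''(-1.1498) = 14.6969 > 0 → local minimum
  f''(0.4832) = -14.6969 < 0 → local maximum

Critical points: x = -sqrt(6)/3 - 1/3 ≈ -1.1498 (local minimum); x = -1/3 + sqrt(6)/3 ≈ 0.4832 (local maximum)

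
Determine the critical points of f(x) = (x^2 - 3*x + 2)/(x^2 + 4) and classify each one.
f'(x) = (3*x^2 + 4*x - 12)/(x^4 + 8*x^2 + 16)

Solve f'(x) = 0:
  f'(x) = (3*x^2 + 4*x - 12)/(x^2 + 4)^2; the denominator is positive wherever f is defined, so f'(x) = 0 ⇔ 3*x^2 + 4*x - 12 = 0.
  3*x^2 + 4*x - 12 = 0 has no rational roots; quadratic formula: x = (-4 ± √160)/6.
  ⇒ x = -2*sqrt(10)/3 - 2/3 ≈ -2.7749, -2/3 + 2*sqrt(10)/3 ≈ 1.4415

f''(x) = 2*(-3*x^3 - 6*x^2 + 36*x + 8)/(x^6 + 12*x^4 + 48*x^2 + 64)
Second-derivative test at each critical point:
  f''(-2.7749) = -0.0924 < 0 → local maximum
  f''(1.4415) = 0.3424 > 0 → local minimum

Critical points: x = -2*sqrt(10)/3 - 2/3 ≈ -2.7749 (local maximum); x = -2/3 + 2*sqrt(10)/3 ≈ 1.4415 (local minimum)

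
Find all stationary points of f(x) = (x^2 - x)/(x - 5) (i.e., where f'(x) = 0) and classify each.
f'(x) = (x^2 - 10*x + 5)/(x^2 - 10*x + 25)

Solve f'(x) = 0:
  f'(x) = (x^2 - 10*x + 5)/(x - 5)^2; the denominator is positive wherever f is defined, so f'(x) = 0 ⇔ x^2 - 10*x + 5 = 0.
  x^2 - 10*x + 5 = 0 has no rational roots; quadratic formula: x = (10 ± √80)/2.
  ⇒ x = 5 - 2*sqrt(5) ≈ 0.5279, 2*sqrt(5) + 5 ≈ 9.4721

f''(x) = 40/(x^3 - 15*x^2 + 75*x - 125)
Second-derivative test at each critical point:
  f''(0.5279) = -0.4472 < 0 → local maximum
  f''(9.4721) = 0.4472 > 0 → local minimum

Critical points: x = 5 - 2*sqrt(5) ≈ 0.5279 (local maximum); x = 2*sqrt(5) + 5 ≈ 9.4721 (local minimum)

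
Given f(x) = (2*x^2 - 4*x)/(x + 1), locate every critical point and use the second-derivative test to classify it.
f'(x) = 2*(x^2 + 2*x - 2)/(x^2 + 2*x + 1)

Solve f'(x) = 0:
  f'(x) = 2*(x^2 + 2*x - 2)/(x + 1)^2; the denominator is positive wherever f is defined, so f'(x) = 0 ⇔ 2*x^2 + 4*x - 4 = 0.
  Factor: 2*x^2 + 4*x - 4 = 2*(x^2 + 2*x - 2); x^2 + 2*x - 2 = 0 has no rational roots; quadratic formula: x = (-2 ± √12)/2.
  ⇒ x = -sqrt(3) - 1 ≈ -2.7321, -1 + sqrt(3) ≈ 0.7321

f''(x) = 12/(x^3 + 3*x^2 + 3*x + 1)
Second-derivative test at each critical point:
  f''(-2.7321) = -2.3094 < 0 → local maximum
  f''(0.7321) = 2.3094 > 0 → local minimum

Critical points: x = -sqrt(3) - 1 ≈ -2.7321 (local maximum); x = -1 + sqrt(3) ≈ 0.7321 (local minimum)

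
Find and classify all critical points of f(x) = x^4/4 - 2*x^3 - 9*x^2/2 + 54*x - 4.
f'(x) = x^3 - 6*x^2 - 9*x + 54

Solve f'(x) = 0:
  Factor: x^3 - 6*x^2 - 9*x + 54 = (x - 6)*(x - 3)*(x + 3) = 0.
  ⇒ x = -3, 3, 6

f''(x) = 3*x^2 - 12*x - 9
Second-derivative test at each critical point:
  f''(-3) = 54 > 0 → local minimum
  f''(3) = -18 < 0 → local maximum
  f''(6) = 27 > 0 → local minimum

Critical points: x = -3 (local minimum); x = 3 (local maximum); x = 6 (local minimum)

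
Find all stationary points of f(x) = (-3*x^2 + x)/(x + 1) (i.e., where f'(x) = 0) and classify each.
f'(x) = (-3*x^2 - 6*x + 1)/(x^2 + 2*x + 1)

Solve f'(x) = 0:
  f'(x) = -(3*x^2 + 6*x - 1)/(x + 1)^2; the denominator is positive wherever f is defined, so f'(x) = 0 ⇔ -3*x^2 - 6*x + 1 = 0.
  3*x^2 + 6*x - 1 = 0 has no rational roots; quadratic formula: x = (-6 ± √48)/6.
  ⇒ x = -2*sqrt(3)/3 - 1 ≈ -2.1547, -1 + 2*sqrt(3)/3 ≈ 0.1547

f''(x) = -8/(x^3 + 3*x^2 + 3*x + 1)
Second-derivative test at each critical point:
  f''(-2.1547) = 5.1962 > 0 → local minimum
  f''(0.1547) = -5.1962 < 0 → local maximum

Critical points: x = -2*sqrt(3)/3 - 1 ≈ -2.1547 (local minimum); x = -1 + 2*sqrt(3)/3 ≈ 0.1547 (local maximum)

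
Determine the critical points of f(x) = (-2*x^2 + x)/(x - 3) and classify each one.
f'(x) = (-2*x^2 + 12*x - 3)/(x^2 - 6*x + 9)

Solve f'(x) = 0:
  f'(x) = -(2*x^2 - 12*x + 3)/(x - 3)^2; the denominator is positive wherever f is defined, so f'(x) = 0 ⇔ -2*x^2 + 12*x - 3 = 0.
  2*x^2 - 12*x + 3 = 0 has no rational roots; quadratic formula: x = (12 ± √120)/4.
  ⇒ x = 3 - sqrt(30)/2 ≈ 0.2614, sqrt(30)/2 + 3 ≈ 5.7386

f''(x) = -30/(x^3 - 9*x^2 + 27*x - 27)
Second-derivative test at each critical point:
  f''(0.2614) = 1.4606 > 0 → local minimum
  f''(5.7386) = -1.4606 < 0 → local maximum

Critical points: x = 3 - sqrt(30)/2 ≈ 0.2614 (local minimum); x = sqrt(30)/2 + 3 ≈ 5.7386 (local maximum)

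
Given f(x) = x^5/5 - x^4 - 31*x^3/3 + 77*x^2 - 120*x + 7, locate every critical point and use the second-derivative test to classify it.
f'(x) = x^4 - 4*x^3 - 31*x^2 + 154*x - 120

Solve f'(x) = 0:
  Factor: x^4 - 4*x^3 - 31*x^2 + 154*x - 120 = (x - 5)*(x - 4)*(x - 1)*(x + 6) = 0.
  ⇒ x = -6, 1, 4, 5

f''(x) = 4*x^3 - 12*x^2 - 62*x + 154
Second-derivative test at each critical point:
  f''(-6) = -770 < 0 → local maximum
  f''(1) = 84 > 0 → local minimum
  f''(4) = -30 < 0 → local maximum
  f''(5) = 44 > 0 → local minimum

Critical points: x = -6 (local maximum); x = 1 (local minimum); x = 4 (local maximum); x = 5 (local minimum)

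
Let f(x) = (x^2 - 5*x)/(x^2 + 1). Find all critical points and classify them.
f'(x) = (5*x^2 + 2*x - 5)/(x^4 + 2*x^2 + 1)

Solve f'(x) = 0:
  f'(x) = (5*x^2 + 2*x - 5)/(x^2 + 1)^2; the denominator is positive wherever f is defined, so f'(x) = 0 ⇔ 5*x^2 + 2*x - 5 = 0.
  5*x^2 + 2*x - 5 = 0 has no rational roots; quadratic formula: x = (-2 ± √104)/10.
  ⇒ x = -sqrt(26)/5 - 1/5 ≈ -1.2198, -1/5 + sqrt(26)/5 ≈ 0.8198

f''(x) = 2*(-5*x^3 - 3*x^2 + 15*x + 1)/(x^6 + 3*x^4 + 3*x^2 + 1)
Second-derivative test at each critical point:
  f''(-1.2198) = -1.6476 < 0 → local maximum
  f''(0.8198) = 3.6476 > 0 → local minimum

Critical points: x = -sqrt(26)/5 - 1/5 ≈ -1.2198 (local maximum); x = -1/5 + sqrt(26)/5 ≈ 0.8198 (local minimum)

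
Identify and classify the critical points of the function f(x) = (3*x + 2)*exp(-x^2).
f'(x) = (-2*x*(3*x + 2) + 3)*exp(-x^2)

Solve f'(x) = 0:
  f'(x) = (-6*x^2 - 4*x + 3)·exp(-x^2) and exp(-x^2) > 0 for every x, so f'(x) = 0 ⇔ -6*x^2 - 4*x + 3 = 0.
  6*x^2 + 4*x - 3 = 0 has no rational roots; quadratic formula: x = (-4 ± √88)/12.
  ⇒ x = -sqrt(22)/6 - 1/3 ≈ -1.1151, -1/3 + sqrt(22)/6 ≈ 0.4484

f''(x) = 2*(2*x^2*(3*x + 2) - 9*x - 2)*exp(-x^2)
Second-derivative test at each critical point:
  f''(-1.1151) = 2.7055 > 0 → local minimum
  f''(0.4484) = -7.6722 < 0 → local maximum

Critical points: x = -sqrt(22)/6 - 1/3 ≈ -1.1151 (local minimum); x = -1/3 + sqrt(22)/6 ≈ 0.4484 (local maximum)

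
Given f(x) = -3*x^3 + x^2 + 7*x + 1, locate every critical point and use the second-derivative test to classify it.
f'(x) = -9*x^2 + 2*x + 7

Solve f'(x) = 0:
  Factor: -9*x^2 + 2*x + 7 = -(x - 1)*(9*x + 7) = 0.
  ⇒ x = -7/9, 1

f''(x) = 2 - 18*x
Second-derivative test at each critical point:
  f''(-7/9) = 16 > 0 → local minimum
  f''(1) = -16 < 0 → local maximum

Critical points: x = -7/9 (local minimum); x = 1 (local maximum)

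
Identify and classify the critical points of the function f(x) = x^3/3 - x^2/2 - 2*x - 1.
f'(x) = x^2 - x - 2

Solve f'(x) = 0:
  Factor: x^2 - x - 2 = (x - 2)*(x + 1) = 0.
  ⇒ x = -1, 2

f''(x) = 2*x - 1
Second-derivative test at each critical point:
  f''(-1) = -3 < 0 → local maximum
  f''(2) = 3 > 0 → local minimum

Critical points: x = -1 (local maximum); x = 2 (local minimum)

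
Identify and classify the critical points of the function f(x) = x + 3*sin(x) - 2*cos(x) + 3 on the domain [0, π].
f'(x) = 2*sin(x) + 3*cos(x) + 1

Solve f'(x) = 0 on [0, π]:
  f'(x) = 0 ⇔ 2*sin(x) + 3*cos(x) = -1. Write the left side as R·cos(x + φ) with R = √(3² + (-2)²) = sqrt(13), cos φ = 3*sqrt(13)/13, sin φ = -2*sqrt(13)/13; then cos(x + φ) = -sqrt(13)/13. Solve for x and keep the solutions lying in [0, π].
  ⇒ x = atan((-2 + 6*sqrt(3))/(-4*sqrt(3) - 3)) + pi ≈ 2.4398

f''(x) = -3*sin(x) + 2*cos(x)
Second-derivative test at each critical point:
  f''(2.4398) = -3.4641 < 0 → local maximum

Critical points: x = atan((-2 + 6*sqrt(3))/(-4*sqrt(3) - 3)) + pi ≈ 2.4398 (local maximum)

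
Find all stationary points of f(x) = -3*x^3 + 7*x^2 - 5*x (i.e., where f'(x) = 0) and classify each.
f'(x) = -9*x^2 + 14*x - 5

Solve f'(x) = 0:
  Factor: -9*x^2 + 14*x - 5 = -(x - 1)*(9*x - 5) = 0.
  ⇒ x = 5/9, 1

f''(x) = 14 - 18*x
Second-derivative test at each critical point:
  f''(5/9) = 4 > 0 → local minimum
  f''(1) = -4 < 0 → local maximum

Critical points: x = 5/9 (local minimum); x = 1 (local maximum)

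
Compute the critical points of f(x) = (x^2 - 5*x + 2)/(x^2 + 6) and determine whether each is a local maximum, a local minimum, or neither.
f'(x) = (5*x^2 + 8*x - 30)/(x^4 + 12*x^2 + 36)

Solve f'(x) = 0:
  f'(x) = (5*x^2 + 8*x - 30)/(x^2 + 6)^2; the denominator is positive wherever f is defined, so f'(x) = 0 ⇔ 5*x^2 + 8*x - 30 = 0.
  5*x^2 + 8*x - 30 = 0 has no rational roots; quadratic formula: x = (-8 ± √664)/10.
  ⇒ x = -sqrt(166)/5 - 4/5 ≈ -3.3768, -4/5 + sqrt(166)/5 ≈ 1.7768

f''(x) = 2*(-5*x^3 - 12*x^2 + 90*x + 24)/(x^6 + 18*x^4 + 108*x^2 + 216)
Second-derivative test at each critical point:
  f''(-3.3768) = -0.0851 < 0 → local maximum
  f''(1.7768) = 0.3073 > 0 → local minimum

Critical points: x = -sqrt(166)/5 - 4/5 ≈ -3.3768 (local maximum); x = -4/5 + sqrt(166)/5 ≈ 1.7768 (local minimum)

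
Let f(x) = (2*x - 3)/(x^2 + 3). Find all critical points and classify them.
f'(x) = 2*(-x^2 + 3*x + 3)/(x^4 + 6*x^2 + 9)

Solve f'(x) = 0:
  f'(x) = -2*(x^2 - 3*x - 3)/(x^2 + 3)^2; the denominator is positive wherever f is defined, so f'(x) = 0 ⇔ -2*x^2 + 6*x + 6 = 0.
  Factor: -2*x^2 + 6*x + 6 = -2*(x^2 - 3*x - 3); x^2 - 3*x - 3 = 0 has no rational roots; quadratic formula: x = (3 ± √21)/2.
  ⇒ x = 3/2 - sqrt(21)/2 ≈ -0.7913, 3/2 + sqrt(21)/2 ≈ 3.7913

f''(x) = 2*(4*x^2*(2*x - 3) + 3*(1 - 2*x)*(x^2 + 3))/(x^2 + 3)^3
Second-derivative test at each critical point:
  f''(-0.7913) = 0.6970 > 0 → local minimum
  f''(3.7913) = -0.0304 < 0 → local maximum

Critical points: x = 3/2 - sqrt(21)/2 ≈ -0.7913 (local minimum); x = 3/2 + sqrt(21)/2 ≈ 3.7913 (local maximum)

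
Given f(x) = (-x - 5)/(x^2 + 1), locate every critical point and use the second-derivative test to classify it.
f'(x) = (-x^2 + 2*x*(x + 5) - 1)/(x^2 + 1)^2

Solve f'(x) = 0:
  f'(x) = (x^2 + 10*x - 1)/(x^2 + 1)^2; the denominator is positive wherever f is defined, so f'(x) = 0 ⇔ x^2 + 10*x - 1 = 0.
  x^2 + 10*x - 1 = 0 has no rational roots; quadratic formula: x = (-10 ± √104)/2.
  ⇒ x = -sqrt(26) - 5 ≈ -10.0990, -5 + sqrt(26) ≈ 0.0990

f''(x) = 2*(-4*x^2*(x + 5) + (3*x + 5)*(x^2 + 1))/(x^2 + 1)^3
Second-derivative test at each critical point:
  f''(-10.0990) = -0.0010 < 0 → local maximum
  f''(0.0990) = 10.0010 > 0 → local minimum

Critical points: x = -sqrt(26) - 5 ≈ -10.0990 (local maximum); x = -5 + sqrt(26) ≈ 0.0990 (local minimum)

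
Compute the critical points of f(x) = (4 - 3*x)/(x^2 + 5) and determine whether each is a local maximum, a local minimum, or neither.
f'(x) = (3*x^2 - 8*x - 15)/(x^4 + 10*x^2 + 25)

Solve f'(x) = 0:
  f'(x) = (3*x^2 - 8*x - 15)/(x^2 + 5)^2; the denominator is positive wherever f is defined, so f'(x) = 0 ⇔ 3*x^2 - 8*x - 15 = 0.
  3*x^2 - 8*x - 15 = 0 has no rational roots; quadratic formula: x = (8 ± √244)/6.
  ⇒ x = 4/3 - sqrt(61)/3 ≈ -1.2701, 4/3 + sqrt(61)/3 ≈ 3.9367

f''(x) = 2*(4*x^2*(4 - 3*x) + (9*x - 4)*(x^2 + 5))/(x^2 + 5)^3
Second-derivative test at each critical point:
  f''(-1.2701) = -0.3572 < 0 → local maximum
  f''(3.9367) = 0.0372 > 0 → local minimum

Critical points: x = 4/3 - sqrt(61)/3 ≈ -1.2701 (local maximum); x = 4/3 + sqrt(61)/3 ≈ 3.9367 (local minimum)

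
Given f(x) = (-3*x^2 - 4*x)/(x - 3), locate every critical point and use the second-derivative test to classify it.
f'(x) = 3*(-x^2 + 6*x + 4)/(x^2 - 6*x + 9)

Solve f'(x) = 0:
  f'(x) = -3*(x^2 - 6*x - 4)/(x - 3)^2; the denominator is positive wherever f is defined, so f'(x) = 0 ⇔ -3*x^2 + 18*x + 12 = 0.
  Factor: -3*x^2 + 18*x + 12 = -3*(x^2 - 6*x - 4); x^2 - 6*x - 4 = 0 has no rational roots; quadratic formula: x = (6 ± √52)/2.
  ⇒ x = 3 - sqrt(13) ≈ -0.6056, 3 + sqrt(13) ≈ 6.6056

f''(x) = -78/(x^3 - 9*x^2 + 27*x - 27)
Second-derivative test at each critical point:
  f''(-0.6056) = 1.6641 > 0 → local minimum
  f''(6.6056) = -1.6641 < 0 → local maximum

Critical points: x = 3 - sqrt(13) ≈ -0.6056 (local minimum); x = 3 + sqrt(13) ≈ 6.6056 (local maximum)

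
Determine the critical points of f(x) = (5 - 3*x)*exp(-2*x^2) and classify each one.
f'(x) = (4*x*(3*x - 5) - 3)*exp(-2*x^2)

Solve f'(x) = 0:
  f'(x) = (12*x^2 - 20*x - 3)·exp(-2*x^2) and exp(-2*x^2) > 0 for every x, so f'(x) = 0 ⇔ 12*x^2 - 20*x - 3 = 0.
  12*x^2 - 20*x - 3 = 0 has no rational roots; quadratic formula: x = (20 ± √544)/24.
  ⇒ x = 5/6 - sqrt(34)/6 ≈ -0.1385, 5/6 + sqrt(34)/6 ≈ 1.8052

f''(x) = 4*(4*x^2*(5 - 3*x) + 9*x - 5)*exp(-2*x^2)
Second-derivative test at each critical point:
  f''(-0.1385) = -22.4460 < 0 → local maximum
  f''(1.8052) = 0.0345 > 0 → local minimum

Critical points: x = 5/6 - sqrt(34)/6 ≈ -0.1385 (local maximum); x = 5/6 + sqrt(34)/6 ≈ 1.8052 (local minimum)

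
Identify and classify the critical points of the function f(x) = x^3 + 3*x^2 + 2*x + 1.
f'(x) = 3*x^2 + 6*x + 2

Solve f'(x) = 0:
  3*x^2 + 6*x + 2 = 0 has no rational roots; quadratic formula: x = (-6 ± √12)/6.
  ⇒ x = -1 - sqrt(3)/3 ≈ -1.5774, -1 + sqrt(3)/3 ≈ -0.4226

f''(x) = 6*x + 6
Second-derivative test at each critical point:
  f''(-1.5774) = -3.4641 < 0 → local maximum
  f''(-0.4226) = 3.4641 > 0 → local minimum

Critical points: x = -1 - sqrt(3)/3 ≈ -1.5774 (local maximum); x = -1 + sqrt(3)/3 ≈ -0.4226 (local minimum)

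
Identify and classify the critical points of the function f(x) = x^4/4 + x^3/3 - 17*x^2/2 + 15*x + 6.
f'(x) = x^3 + x^2 - 17*x + 15

Solve f'(x) = 0:
  Factor: x^3 + x^2 - 17*x + 15 = (x - 3)*(x - 1)*(x + 5) = 0.
  ⇒ x = -5, 1, 3

f''(x) = 3*x^2 + 2*x - 17
Second-derivative test at each critical point:
  f''(-5) = 48 > 0 → local minimum
  f''(1) = -12 < 0 → local maximum
  f''(3) = 16 > 0 → local minimum

Critical points: x = -5 (local minimum); x = 1 (local maximum); x = 3 (local minimum)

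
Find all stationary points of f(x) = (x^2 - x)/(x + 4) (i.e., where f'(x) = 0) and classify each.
f'(x) = (x^2 + 8*x - 4)/(x^2 + 8*x + 16)

Solve f'(x) = 0:
  f'(x) = (x^2 + 8*x - 4)/(x + 4)^2; the denominator is positive wherever f is defined, so f'(x) = 0 ⇔ x^2 + 8*x - 4 = 0.
  x^2 + 8*x - 4 = 0 has no rational roots; quadratic formula: x = (-8 ± √80)/2.
  ⇒ x = -2*sqrt(5) - 4 ≈ -8.4721, -4 + 2*sqrt(5) ≈ 0.4721

f''(x) = 40/(x^3 + 12*x^2 + 48*x + 64)
Second-derivative test at each critical point:
  f''(-8.4721) = -0.4472 < 0 → local maximum
  f''(0.4721) = 0.4472 > 0 → local minimum

Critical points: x = -2*sqrt(5) - 4 ≈ -8.4721 (local maximum); x = -4 + 2*sqrt(5) ≈ 0.4721 (local minimum)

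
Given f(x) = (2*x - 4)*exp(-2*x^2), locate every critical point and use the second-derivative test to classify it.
f'(x) = 2*(-4*x*(x - 2) + 1)*exp(-2*x^2)

Solve f'(x) = 0:
  f'(x) = (-8*x^2 + 16*x + 2)·exp(-2*x^2) and exp(-2*x^2) > 0 for every x, so f'(x) = 0 ⇔ -8*x^2 + 16*x + 2 = 0.
  Factor: -8*x^2 + 16*x + 2 = -2*(4*x^2 - 8*x - 1); 4*x^2 - 8*x - 1 = 0 has no rational roots; quadratic formula: x = (8 ± √80)/8.
  ⇒ x = 1 - sqrt(5)/2 ≈ -0.1180, 1 + sqrt(5)/2 ≈ 2.1180

f''(x) = 8*(4*x^2*(x - 2) - 3*x + 2)*exp(-2*x^2)
Second-derivative test at each critical point:
  f''(-0.1180) = 17.3970 > 0 → local minimum
  f''(2.1180) = -0.0023 < 0 → local maximum

Critical points: x = 1 - sqrt(5)/2 ≈ -0.1180 (local minimum); x = 1 + sqrt(5)/2 ≈ 2.1180 (local maximum)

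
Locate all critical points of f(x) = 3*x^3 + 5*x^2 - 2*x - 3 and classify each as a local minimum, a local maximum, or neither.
f'(x) = 9*x^2 + 10*x - 2

Solve f'(x) = 0:
  9*x^2 + 10*x - 2 = 0 has no rational roots; quadratic formula: x = (-10 ± √172)/18.
  ⇒ x = -sqrt(43)/9 - 5/9 ≈ -1.2842, -5/9 + sqrt(43)/9 ≈ 0.1730

f''(x) = 18*x + 10
Second-derivative test at each critical point:
  f''(-1.2842) = -13.1149 < 0 → local maximum
  f''(0.1730) = 13.1149 > 0 → local minimum

Critical points: x = -sqrt(43)/9 - 5/9 ≈ -1.2842 (local maximum); x = -5/9 + sqrt(43)/9 ≈ 0.1730 (local minimum)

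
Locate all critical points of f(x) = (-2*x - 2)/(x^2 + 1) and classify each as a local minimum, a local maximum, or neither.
f'(x) = 2*(-x^2 + 2*x*(x + 1) - 1)/(x^2 + 1)^2

Solve f'(x) = 0:
  f'(x) = 2*(x^2 + 2*x - 1)/(x^2 + 1)^2; the denominator is positive wherever f is defined, so f'(x) = 0 ⇔ 2*x^2 + 4*x - 2 = 0.
  Factor: 2*x^2 + 4*x - 2 = 2*(x^2 + 2*x - 1); x^2 + 2*x - 1 = 0 has no rational roots; quadratic formula: x = (-2 ± √8)/2.
  ⇒ x = -sqrt(2) - 1 ≈ -2.4142, -1 + sqrt(2) ≈ 0.4142

f''(x) = 4*(-4*x^2*(x + 1) + (3*x + 1)*(x^2 + 1))/(x^2 + 1)^3
Second-derivative test at each critical point:
  f''(-2.4142) = -0.1213 < 0 → local maximum
  f''(0.4142) = 4.1213 > 0 → local minimum

Critical points: x = -sqrt(2) - 1 ≈ -2.4142 (local maximum); x = -1 + sqrt(2) ≈ 0.4142 (local minimum)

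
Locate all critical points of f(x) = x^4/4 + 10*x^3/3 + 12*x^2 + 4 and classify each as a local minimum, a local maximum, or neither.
f'(x) = x*(x^2 + 10*x + 24)

Solve f'(x) = 0:
  Factor: x^3 + 10*x^2 + 24*x = x*(x + 4)*(x + 6) = 0.
  ⇒ x = -6, -4, 0

f''(x) = 3*x^2 + 20*x + 24
Second-derivative test at each critical point:
  f''(-6) = 12 > 0 → local minimum
  f''(-4) = -8 < 0 → local maximum
  f''(0) = 24 > 0 → local minimum

Critical points: x = -6 (local minimum); x = -4 (local maximum); x = 0 (local minimum)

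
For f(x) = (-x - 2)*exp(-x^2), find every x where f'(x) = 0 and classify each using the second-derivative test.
f'(x) = (2*x*(x + 2) - 1)*exp(-x^2)

Solve f'(x) = 0:
  f'(x) = (2*x^2 + 4*x - 1)·exp(-x^2) and exp(-x^2) > 0 for every x, so f'(x) = 0 ⇔ 2*x^2 + 4*x - 1 = 0.
  2*x^2 + 4*x - 1 = 0 has no rational roots; quadratic formula: x = (-4 ± √24)/4.
  ⇒ x = -sqrt(6)/2 - 1 ≈ -2.2247, -1 + sqrt(6)/2 ≈ 0.2247

f''(x) = 2*(-2*x^2*(x + 2) + 3*x + 2)*exp(-x^2)
Second-derivative test at each critical point:
  f''(-2.2247) = -0.0347 < 0 → local maximum
  f''(0.2247) = 4.6577 > 0 → local minimum

Critical points: x = -sqrt(6)/2 - 1 ≈ -2.2247 (local maximum); x = -1 + sqrt(6)/2 ≈ 0.2247 (local minimum)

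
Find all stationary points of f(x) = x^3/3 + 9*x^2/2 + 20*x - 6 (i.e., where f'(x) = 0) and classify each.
f'(x) = x^2 + 9*x + 20

Solve f'(x) = 0:
  Factor: x^2 + 9*x + 20 = (x + 4)*(x + 5) = 0.
  ⇒ x = -5, -4

f''(x) = 2*x + 9
Second-derivative test at each critical point:
  f''(-5) = -1 < 0 → local maximum
  f''(-4) = 1 > 0 → local minimum

Critical points: x = -5 (local maximum); x = -4 (local minimum)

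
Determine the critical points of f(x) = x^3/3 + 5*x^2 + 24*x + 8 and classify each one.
f'(x) = x^2 + 10*x + 24

Solve f'(x) = 0:
  Factor: x^2 + 10*x + 24 = (x + 4)*(x + 6) = 0.
  ⇒ x = -6, -4

f''(x) = 2*x + 10
Second-derivative test at each critical point:
  f''(-6) = -2 < 0 → local maximum
  f''(-4) = 2 > 0 → local minimum

Critical points: x = -6 (local maximum); x = -4 (local minimum)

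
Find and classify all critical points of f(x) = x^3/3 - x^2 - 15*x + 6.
f'(x) = x^2 - 2*x - 15

Solve f'(x) = 0:
  Factor: x^2 - 2*x - 15 = (x - 5)*(x + 3) = 0.
  ⇒ x = -3, 5

f''(x) = 2*x - 2
Second-derivative test at each critical point:
  f''(-3) = -8 < 0 → local maximum
  f''(5) = 8 > 0 → local minimum

Critical points: x = -3 (local maximum); x = 5 (local minimum)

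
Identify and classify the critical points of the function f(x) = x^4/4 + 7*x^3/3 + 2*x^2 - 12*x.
f'(x) = x^3 + 7*x^2 + 4*x - 12

Solve f'(x) = 0:
  Factor: x^3 + 7*x^2 + 4*x - 12 = (x - 1)*(x + 2)*(x + 6) = 0.
  ⇒ x = -6, -2, 1

f''(x) = 3*x^2 + 14*x + 4
Second-derivative test at each critical point:
  f''(-6) = 28 > 0 → local minimum
  f''(-2) = -12 < 0 → local maximum
  f''(1) = 21 > 0 → local minimum

Critical points: x = -6 (local minimum); x = -2 (local maximum); x = 1 (local minimum)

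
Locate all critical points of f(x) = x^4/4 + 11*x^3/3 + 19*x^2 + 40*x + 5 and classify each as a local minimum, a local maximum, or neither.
f'(x) = x^3 + 11*x^2 + 38*x + 40

Solve f'(x) = 0:
  Factor: x^3 + 11*x^2 + 38*x + 40 = (x + 2)*(x + 4)*(x + 5) = 0.
  ⇒ x = -5, -4, -2

f''(x) = 3*x^2 + 22*x + 38
Second-derivative test at each critical point:
  f''(-5) = 3 > 0 → local minimum
  f''(-4) = -2 < 0 → local maximum
  f''(-2) = 6 > 0 → local minimum

Critical points: x = -5 (local minimum); x = -4 (local maximum); x = -2 (local minimum)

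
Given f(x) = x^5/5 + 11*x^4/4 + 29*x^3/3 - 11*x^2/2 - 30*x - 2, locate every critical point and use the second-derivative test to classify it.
f'(x) = x^4 + 11*x^3 + 29*x^2 - 11*x - 30

Solve f'(x) = 0:
  Factor: x^4 + 11*x^3 + 29*x^2 - 11*x - 30 = (x - 1)*(x + 1)*(x + 5)*(x + 6) = 0.
  ⇒ x = -6, -5, -1, 1

f''(x) = 4*x^3 + 33*x^2 + 58*x - 11
Second-derivative test at each critical point:
  f''(-6) = -35 < 0 → local maximum
  f''(-5) = 24 > 0 → local minimum
  f''(-1) = -40 < 0 → local maximum
  f''(1) = 84 > 0 → local minimum

Critical points: x = -6 (local maximum); x = -5 (local minimum); x = -1 (local maximum); x = 1 (local minimum)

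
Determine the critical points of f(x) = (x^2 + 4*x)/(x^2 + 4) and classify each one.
f'(x) = 4*(-x^2 + 2*x + 4)/(x^4 + 8*x^2 + 16)

Solve f'(x) = 0:
  f'(x) = -4*(x^2 - 2*x - 4)/(x^2 + 4)^2; the denominator is positive wherever f is defined, so f'(x) = 0 ⇔ -4*x^2 + 8*x + 16 = 0.
  Factor: -4*x^2 + 8*x + 16 = -4*(x^2 - 2*x - 4); x^2 - 2*x - 4 = 0 has no rational roots; quadratic formula: x = (2 ± √20)/2.
  ⇒ x = 1 - sqrt(5) ≈ -1.2361, 1 + sqrt(5) ≈ 3.2361

f''(x) = 8*(x^3 - 3*x^2 - 12*x + 4)/(x^6 + 12*x^4 + 48*x^2 + 64)
Second-derivative test at each critical point:
  f''(-1.2361) = 0.5854 > 0 → local minimum
  f''(3.2361) = -0.0854 < 0 → local maximum

Critical points: x = 1 - sqrt(5) ≈ -1.2361 (local minimum); x = 1 + sqrt(5) ≈ 3.2361 (local maximum)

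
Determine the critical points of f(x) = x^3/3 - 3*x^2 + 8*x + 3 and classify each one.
f'(x) = x^2 - 6*x + 8

Solve f'(x) = 0:
  Factor: x^2 - 6*x + 8 = (x - 4)*(x - 2) = 0.
  ⇒ x = 2, 4

f''(x) = 2*x - 6
Second-derivative test at each critical point:
  f''(2) = -2 < 0 → local maximum
  f''(4) = 2 > 0 → local minimum

Critical points: x = 2 (local maximum); x = 4 (local minimum)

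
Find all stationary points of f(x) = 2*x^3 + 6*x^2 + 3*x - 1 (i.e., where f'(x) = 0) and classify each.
f'(x) = 6*x^2 + 12*x + 3

Solve f'(x) = 0:
  Factor: 6*x^2 + 12*x + 3 = 3*(2*x^2 + 4*x + 1); 2*x^2 + 4*x + 1 = 0 has no rational roots; quadratic formula: x = (-4 ± √8)/4.
  ⇒ x = -1 - sqrt(2)/2 ≈ -1.7071, -1 + sqrt(2)/2 ≈ -0.2929

f''(x) = 12*x + 12
Second-derivative test at each critical point:
  f''(-1.7071) = -8.4853 < 0 → local maximum
  f''(-0.2929) = 8.4853 > 0 → local minimum

Critical points: x = -1 - sqrt(2)/2 ≈ -1.7071 (local maximum); x = -1 + sqrt(2)/2 ≈ -0.2929 (local minimum)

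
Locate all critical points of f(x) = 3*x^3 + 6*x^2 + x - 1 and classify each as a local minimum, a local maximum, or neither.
f'(x) = 9*x^2 + 12*x + 1

Solve f'(x) = 0:
  9*x^2 + 12*x + 1 = 0 has no rational roots; quadratic formula: x = (-12 ± √108)/18.
  ⇒ x = -2/3 - sqrt(3)/3 ≈ -1.2440, -2/3 + sqrt(3)/3 ≈ -0.0893

f''(x) = 18*x + 12
Second-derivative test at each critical point:
  f''(-1.2440) = -10.3923 < 0 → local maximum
  f''(-0.0893) = 10.3923 > 0 → local minimum

Critical points: x = -2/3 - sqrt(3)/3 ≈ -1.2440 (local maximum); x = -2/3 + sqrt(3)/3 ≈ -0.0893 (local minimum)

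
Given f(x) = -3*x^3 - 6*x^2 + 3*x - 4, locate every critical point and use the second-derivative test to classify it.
f'(x) = -9*x^2 - 12*x + 3

Solve f'(x) = 0:
  Factor: -9*x^2 - 12*x + 3 = -3*(3*x^2 + 4*x - 1); 3*x^2 + 4*x - 1 = 0 has no rational roots; quadratic formula: x = (-4 ± √28)/6.
  ⇒ x = -sqrt(7)/3 - 2/3 ≈ -1.5486, -2/3 + sqrt(7)/3 ≈ 0.2153

f''(x) = -18*x - 12
Second-derivative test at each critical point:
  f''(-1.5486) = 15.8745 > 0 → local minimum
  f''(0.2153) = -15.8745 < 0 → local maximum

Critical points: x = -sqrt(7)/3 - 2/3 ≈ -1.5486 (local minimum); x = -2/3 + sqrt(7)/3 ≈ 0.2153 (local maximum)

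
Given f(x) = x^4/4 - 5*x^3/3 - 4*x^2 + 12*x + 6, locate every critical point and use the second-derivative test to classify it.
f'(x) = x^3 - 5*x^2 - 8*x + 12

Solve f'(x) = 0:
  Factor: x^3 - 5*x^2 - 8*x + 12 = (x - 6)*(x - 1)*(x + 2) = 0.
  ⇒ x = -2, 1, 6

f''(x) = 3*x^2 - 10*x - 8
Second-derivative test at each critical point:
  f''(-2) = 24 > 0 → local minimum
  f''(1) = -15 < 0 → local maximum
  f''(6) = 40 > 0 → local minimum

Critical points: x = -2 (local minimum); x = 1 (local maximum); x = 6 (local minimum)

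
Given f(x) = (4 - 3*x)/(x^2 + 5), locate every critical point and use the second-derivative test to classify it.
f'(x) = (3*x^2 - 8*x - 15)/(x^4 + 10*x^2 + 25)

Solve f'(x) = 0:
  f'(x) = (3*x^2 - 8*x - 15)/(x^2 + 5)^2; the denominator is positive wherever f is defined, so f'(x) = 0 ⇔ 3*x^2 - 8*x - 15 = 0.
  3*x^2 - 8*x - 15 = 0 has no rational roots; quadratic formula: x = (8 ± √244)/6.
  ⇒ x = 4/3 - sqrt(61)/3 ≈ -1.2701, 4/3 + sqrt(61)/3 ≈ 3.9367

f''(x) = 2*(4*x^2*(4 - 3*x) + (9*x - 4)*(x^2 + 5))/(x^2 + 5)^3
Second-derivative test at each critical point:
  f''(-1.2701) = -0.3572 < 0 → local maximum
  f''(3.9367) = 0.0372 > 0 → local minimum

Critical points: x = 4/3 - sqrt(61)/3 ≈ -1.2701 (local maximum); x = 4/3 + sqrt(61)/3 ≈ 3.9367 (local minimum)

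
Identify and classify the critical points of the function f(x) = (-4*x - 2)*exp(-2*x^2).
f'(x) = 4*(2*x*(2*x + 1) - 1)*exp(-2*x^2)

Solve f'(x) = 0:
  f'(x) = (16*x^2 + 8*x - 4)·exp(-2*x^2) and exp(-2*x^2) > 0 for every x, so f'(x) = 0 ⇔ 16*x^2 + 8*x - 4 = 0.
  Factor: 16*x^2 + 8*x - 4 = 4*(4*x^2 + 2*x - 1); 4*x^2 + 2*x - 1 = 0 has no rational roots; quadratic formula: x = (-2 ± √20)/8.
  ⇒ x = -sqrt(5)/4 - 1/4 ≈ -0.8090, -1/4 + sqrt(5)/4 ≈ 0.3090

f''(x) = 8*(-8*x^3 - 4*x^2 + 6*x + 1)*exp(-2*x^2)
Second-derivative test at each critical point:
  f''(-0.8090) = -4.8314 < 0 → local maximum
  f''(0.3090) = 14.7786 > 0 → local minimum

Critical points: x = -sqrt(5)/4 - 1/4 ≈ -0.8090 (local maximum); x = -1/4 + sqrt(5)/4 ≈ 0.3090 (local minimum)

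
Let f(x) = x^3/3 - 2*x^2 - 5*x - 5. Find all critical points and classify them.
f'(x) = x^2 - 4*x - 5

Solve f'(x) = 0:
  Factor: x^2 - 4*x - 5 = (x - 5)*(x + 1) = 0.
  ⇒ x = -1, 5

f''(x) = 2*x - 4
Second-derivative test at each critical point:
  f''(-1) = -6 < 0 → local maximum
  f''(5) = 6 > 0 → local minimum

Critical points: x = -1 (local maximum); x = 5 (local minimum)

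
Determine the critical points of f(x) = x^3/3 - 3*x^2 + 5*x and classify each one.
f'(x) = x^2 - 6*x + 5

Solve f'(x) = 0:
  Factor: x^2 - 6*x + 5 = (x - 5)*(x - 1) = 0.
  ⇒ x = 1, 5

f''(x) = 2*x - 6
Second-derivative test at each critical point:
  f''(1) = -4 < 0 → local maximum
  f''(5) = 4 > 0 → local minimum

Critical points: x = 1 (local maximum); x = 5 (local minimum)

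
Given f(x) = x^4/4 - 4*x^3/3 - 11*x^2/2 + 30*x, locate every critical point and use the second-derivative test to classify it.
f'(x) = x^3 - 4*x^2 - 11*x + 30

Solve f'(x) = 0:
  Factor: x^3 - 4*x^2 - 11*x + 30 = (x - 5)*(x - 2)*(x + 3) = 0.
  ⇒ x = -3, 2, 5

f''(x) = 3*x^2 - 8*x - 11
Second-derivative test at each critical point:
  f''(-3) = 40 > 0 → local minimum
  f''(2) = -15 < 0 → local maximum
  f''(5) = 24 > 0 → local minimum

Critical points: x = -3 (local minimum); x = 2 (local maximum); x = 5 (local minimum)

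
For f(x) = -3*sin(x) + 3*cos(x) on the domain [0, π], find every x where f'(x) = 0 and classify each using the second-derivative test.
f'(x) = -3*sqrt(2)*sin(x + pi/4)

Solve f'(x) = 0 on [0, π]:
  f'(x) = 0 ⇔ -3*cos(x) = 3*sin(x) ⇔ tan(x) = -1, i.e. x = arctan(-1) + nπ; keep the solutions lying in [0, π].
  ⇒ x = 3*pi/4 ≈ 2.3562

f''(x) = -3*sqrt(2)*cos(x + pi/4)
Second-derivative test at each critical point:
  f''(2.3562) = 4.2426 > 0 → local minimum

Critical points: x = 3*pi/4 ≈ 2.3562 (local minimum)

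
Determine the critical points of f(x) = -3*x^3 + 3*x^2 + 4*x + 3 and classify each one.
f'(x) = -9*x^2 + 6*x + 4

Solve f'(x) = 0:
  9*x^2 - 6*x - 4 = 0 has no rational roots; quadratic formula: x = (6 ± √180)/18.
  ⇒ x = 1/3 - sqrt(5)/3 ≈ -0.4120, 1/3 + sqrt(5)/3 ≈ 1.0787

f''(x) = 6 - 18*x
Second-derivative test at each critical point:
  f''(-0.4120) = 13.4164 > 0 → local minimum
  f''(1.0787) = -13.4164 < 0 → local maximum

Critical points: x = 1/3 - sqrt(5)/3 ≈ -0.4120 (local minimum); x = 1/3 + sqrt(5)/3 ≈ 1.0787 (local maximum)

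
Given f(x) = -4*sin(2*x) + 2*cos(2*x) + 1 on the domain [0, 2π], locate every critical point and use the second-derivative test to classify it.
f'(x) = -4*sin(2*x) - 8*cos(2*x)

Solve f'(x) = 0 on [0, 2π]:
  f'(x) = 0 ⇔ -4*cos(2*x) = 2*sin(2*x) ⇔ tan(2*x) = -2, i.e. 2*x = arctan(-2) + nπ; keep the solutions lying in [0, 2π].
  ⇒ x = -atan(2)/2 + pi/2 ≈ 1.0172, pi - atan(2)/2 ≈ 2.5880, -atan(2)/2 + 3*pi/2 ≈ 4.1588, -atan(2)/2 + 2*pi ≈ 5.7296

f''(x) = 16*sin(2*x) - 8*cos(2*x)
Second-derivative test at each critical point:
  f''(1.0172) = 17.8885 > 0 → local minimum
  f''(2.5880) = -17.8885 < 0 → local maximum
  f''(4.1588) = 17.8885 > 0 → local minimum
  f''(5.7296) = -17.8885 < 0 → local maximum

Critical points: x = -atan(2)/2 + pi/2 ≈ 1.0172 (local minimum); x = pi - atan(2)/2 ≈ 2.5880 (local maximum); x = -atan(2)/2 + 3*pi/2 ≈ 4.1588 (local minimum); x = -atan(2)/2 + 2*pi ≈ 5.7296 (local maximum)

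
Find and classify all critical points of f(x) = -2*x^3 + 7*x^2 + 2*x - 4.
f'(x) = -6*x^2 + 14*x + 2

Solve f'(x) = 0:
  Factor: -6*x^2 + 14*x + 2 = -2*(3*x^2 - 7*x - 1); 3*x^2 - 7*x - 1 = 0 has no rational roots; quadratic formula: x = (7 ± √61)/6.
  ⇒ x = 7/6 - sqrt(61)/6 ≈ -0.1350, 7/6 + sqrt(61)/6 ≈ 2.4684

f''(x) = 14 - 12*x
Second-derivative test at each critical point:
  f''(-0.1350) = 15.6205 > 0 → local minimum
  f''(2.4684) = -15.6205 < 0 → local maximum

Critical points: x = 7/6 - sqrt(61)/6 ≈ -0.1350 (local minimum); x = 7/6 + sqrt(61)/6 ≈ 2.4684 (local maximum)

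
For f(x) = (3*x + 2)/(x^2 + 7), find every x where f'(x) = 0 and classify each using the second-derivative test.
f'(x) = (-3*x^2 - 4*x + 21)/(x^4 + 14*x^2 + 49)

Solve f'(x) = 0:
  f'(x) = -(3*x^2 + 4*x - 21)/(x^2 + 7)^2; the denominator is positive wherever f is defined, so f'(x) = 0 ⇔ -3*x^2 - 4*x + 21 = 0.
  3*x^2 + 4*x - 21 = 0 has no rational roots; quadratic formula: x = (-4 ± √268)/6.
  ⇒ x = -sqrt(67)/3 - 2/3 ≈ -3.3951, -2/3 + sqrt(67)/3 ≈ 2.0618

f''(x) = 2*(4*x^2*(3*x + 2) - (9*x + 2)*(x^2 + 7))/(x^2 + 7)^3
Second-derivative test at each critical point:
  f''(-3.3951) = 0.0477 > 0 → local minimum
  f''(2.0618) = -0.1293 < 0 → local maximum

Critical points: x = -sqrt(67)/3 - 2/3 ≈ -3.3951 (local minimum); x = -2/3 + sqrt(67)/3 ≈ 2.0618 (local maximum)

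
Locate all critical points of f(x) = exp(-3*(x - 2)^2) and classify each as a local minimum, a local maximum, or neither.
f'(x) = 6*(2 - x)*exp(-3*(x - 2)^2)

Solve f'(x) = 0:
  f'(x) = (12 - 6*x)·exp(-3*(x - 2)^2) and exp(-3*(x - 2)^2) > 0 for every x, so f'(x) = 0 ⇔ 12 - 6*x = 0.
  Factor: 12 - 6*x = -6*(x - 2) = 0.
  ⇒ x = 2

f''(x) = 6*(6*(x - 2)^2 - 1)*exp(-3*(x - 2)^2)
Second-derivative test at each critical point:
  f''(2) = -6 < 0 → local maximum

Critical points: x = 2 (local maximum)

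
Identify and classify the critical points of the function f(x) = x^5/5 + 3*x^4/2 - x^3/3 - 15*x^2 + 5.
f'(x) = x*(x^3 + 6*x^2 - x - 30)

Solve f'(x) = 0:
  Factor: x^4 + 6*x^3 - x^2 - 30*x = x*(x - 2)*(x + 3)*(x + 5) = 0.
  ⇒ x = -5, -3, 0, 2

f''(x) = 4*x^3 + 18*x^2 - 2*x - 30
Second-derivative test at each critical point:
  f''(-5) = -70 < 0 → local maximum
  f''(-3) = 30 > 0 → local minimum
  f''(0) = -30 < 0 → local maximum
  f''(2) = 70 > 0 → local minimum

Critical points: x = -5 (local maximum); x = -3 (local minimum); x = 0 (local maximum); x = 2 (local minimum)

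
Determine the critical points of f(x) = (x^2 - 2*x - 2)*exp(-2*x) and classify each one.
f'(x) = 2*(-x^2 + 3*x + 1)*exp(-2*x)

Solve f'(x) = 0:
  f'(x) = (-2*x^2 + 6*x + 2)·exp(-2*x) and exp(-2*x) > 0 for every x, so f'(x) = 0 ⇔ -2*x^2 + 6*x + 2 = 0.
  Factor: -2*x^2 + 6*x + 2 = -2*(x^2 - 3*x - 1); x^2 - 3*x - 1 = 0 has no rational roots; quadratic formula: x = (3 ± √13)/2.
  ⇒ x = 3/2 - sqrt(13)/2 ≈ -0.3028, 3/2 + sqrt(13)/2 ≈ 3.3028

f''(x) = 2*(2*x^2 - 8*x + 1)*exp(-2*x)
Second-derivative test at each critical point:
  f''(-0.3028) = 13.2126 > 0 → local minimum
  f''(3.3028) = -0.0098 < 0 → local maximum

Critical points: x = 3/2 - sqrt(13)/2 ≈ -0.3028 (local minimum); x = 3/2 + sqrt(13)/2 ≈ 3.3028 (local maximum)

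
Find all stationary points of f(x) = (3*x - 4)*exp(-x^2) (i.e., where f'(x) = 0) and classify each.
f'(x) = (-2*x*(3*x - 4) + 3)*exp(-x^2)

Solve f'(x) = 0:
  f'(x) = (-6*x^2 + 8*x + 3)·exp(-x^2) and exp(-x^2) > 0 for every x, so f'(x) = 0 ⇔ -6*x^2 + 8*x + 3 = 0.
  6*x^2 - 8*x - 3 = 0 has no rational roots; quadratic formula: x = (8 ± √136)/12.
  ⇒ x = 2/3 - sqrt(34)/6 ≈ -0.3052, 2/3 + sqrt(34)/6 ≈ 1.6385

f''(x) = 2*(2*x^2*(3*x - 4) - 9*x + 4)*exp(-x^2)
Second-derivative test at each critical point:
  f''(-0.3052) = 10.6250 > 0 → local minimum
  f''(1.6385) = -0.7959 < 0 → local maximum

Critical points: x = 2/3 - sqrt(34)/6 ≈ -0.3052 (local minimum); x = 2/3 + sqrt(34)/6 ≈ 1.6385 (local maximum)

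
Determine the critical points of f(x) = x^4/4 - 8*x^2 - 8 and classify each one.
f'(x) = x*(x^2 - 16)

Solve f'(x) = 0:
  Factor: x^3 - 16*x = x*(x - 4)*(x + 4) = 0.
  ⇒ x = -4, 0, 4

f''(x) = 3*x^2 - 16
Second-derivative test at each critical point:
  f''(-4) = 32 > 0 → local minimum
  f''(0) = -16 < 0 → local maximum
  f''(4) = 32 > 0 → local minimum

Critical points: x = -4 (local minimum); x = 0 (local maximum); x = 4 (local minimum)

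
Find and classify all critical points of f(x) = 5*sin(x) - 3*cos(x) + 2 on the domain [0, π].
f'(x) = 3*sin(x) + 5*cos(x)

Solve f'(x) = 0 on [0, π]:
  f'(x) = 0 ⇔ 5*cos(x) = -3*sin(x) ⇔ tan(x) = -5/3, i.e. x = arctan(-5/3) + nπ; keep the solutions lying in [0, π].
  ⇒ x = pi - atan(5/3) ≈ 2.1112

f''(x) = -5*sin(x) + 3*cos(x)
Second-derivative test at each critical point:
  f''(2.1112) = -5.8310 < 0 → local maximum

Critical points: x = pi - atan(5/3) ≈ 2.1112 (local maximum)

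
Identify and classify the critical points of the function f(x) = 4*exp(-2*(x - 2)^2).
f'(x) = 16*(2 - x)*exp(-2*(x - 2)^2)

Solve f'(x) = 0:
  f'(x) = (32 - 16*x)·exp(-2*(x - 2)^2) and exp(-2*(x - 2)^2) > 0 for every x, so f'(x) = 0 ⇔ 32 - 16*x = 0.
  Factor: 32 - 16*x = -16*(x - 2) = 0.
  ⇒ x = 2

f''(x) = 16*(4*(x - 2)^2 - 1)*exp(-2*(x - 2)^2)
Second-derivative test at each critical point:
  f''(2) = -16 < 0 → local maximum

Critical points: x = 2 (local maximum)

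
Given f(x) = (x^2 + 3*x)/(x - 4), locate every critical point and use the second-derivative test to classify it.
f'(x) = (x^2 - 8*x - 12)/(x^2 - 8*x + 16)

Solve f'(x) = 0:
  f'(x) = (x^2 - 8*x - 12)/(x - 4)^2; the denominator is positive wherever f is defined, so f'(x) = 0 ⇔ x^2 - 8*x - 12 = 0.
  x^2 - 8*x - 12 = 0 has no rational roots; quadratic formula: x = (8 ± √112)/2.
  ⇒ x = 4 - 2*sqrt(7) ≈ -1.2915, 4 + 2*sqrt(7) ≈ 9.2915

f''(x) = 56/(x^3 - 12*x^2 + 48*x - 64)
Second-derivative test at each critical point:
  f''(-1.2915) = -0.3780 < 0 → local maximum
  f''(9.2915) = 0.3780 > 0 → local minimum

Critical points: x = 4 - 2*sqrt(7) ≈ -1.2915 (local maximum); x = 4 + 2*sqrt(7) ≈ 9.2915 (local minimum)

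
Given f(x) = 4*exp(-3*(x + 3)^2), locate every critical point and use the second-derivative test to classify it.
f'(x) = 24*(-x - 3)*exp(-3*(x + 3)^2)

Solve f'(x) = 0:
  f'(x) = (-24*x - 72)·exp(-3*(x + 3)^2) and exp(-3*(x + 3)^2) > 0 for every x, so f'(x) = 0 ⇔ -24*x - 72 = 0.
  Factor: -24*x - 72 = -24*(x + 3) = 0.
  ⇒ x = -3

f''(x) = 24*(6*(x + 3)^2 - 1)*exp(-3*(x + 3)^2)
Second-derivative test at each critical point:
  f''(-3) = -24 < 0 → local maximum

Critical points: x = -3 (local maximum)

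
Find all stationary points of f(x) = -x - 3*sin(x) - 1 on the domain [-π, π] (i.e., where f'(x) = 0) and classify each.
f'(x) = -3*cos(x) - 1

Solve f'(x) = 0 on [-π, π]:
  f'(x) = 0 ⇔ cos(x) = -1/3, i.e. x = ±arccos(-1/3) + 2nπ; keep the solutions lying in [-π, π].
  ⇒ x = -acos(-1/3) ≈ -1.9106, acos(-1/3) ≈ 1.9106

f''(x) = 3*sin(x)
Second-derivative test at each critical point:
  f''(-1.9106) = -2.8284 < 0 → local maximum
  f''(1.9106) = 2.8284 > 0 → local minimum

Critical points: x = -acos(-1/3) ≈ -1.9106 (local maximum); x = acos(-1/3) ≈ 1.9106 (local minimum)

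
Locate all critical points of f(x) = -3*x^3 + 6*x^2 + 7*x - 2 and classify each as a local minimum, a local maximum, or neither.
f'(x) = -9*x^2 + 12*x + 7

Solve f'(x) = 0:
  9*x^2 - 12*x - 7 = 0 has no rational roots; quadratic formula: x = (12 ± √396)/18.
  ⇒ x = 2/3 - sqrt(11)/3 ≈ -0.4389, 2/3 + sqrt(11)/3 ≈ 1.7722

f''(x) = 12 - 18*x
Second-derivative test at each critical point:
  f''(-0.4389) = 19.8997 > 0 → local minimum
  f''(1.7722) = -19.8997 < 0 → local maximum

Critical points: x = 2/3 - sqrt(11)/3 ≈ -0.4389 (local minimum); x = 2/3 + sqrt(11)/3 ≈ 1.7722 (local maximum)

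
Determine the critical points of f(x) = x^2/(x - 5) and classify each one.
f'(x) = x*(x - 10)/(x^2 - 10*x + 25)

Solve f'(x) = 0:
  f'(x) = x*(x - 10)/(x - 5)^2; the denominator is positive wherever f is defined, so f'(x) = 0 ⇔ x^2 - 10*x = 0.
  Factor: x^2 - 10*x = x*(x - 10) = 0.
  ⇒ x = 0, 10

f''(x) = 50/(x^3 - 15*x^2 + 75*x - 125)
Second-derivative test at each critical point:
  f''(0) = -2/5 < 0 → local maximum
  f''(10) = 2/5 > 0 → local minimum

Critical points: x = 0 (local maximum); x = 10 (local minimum)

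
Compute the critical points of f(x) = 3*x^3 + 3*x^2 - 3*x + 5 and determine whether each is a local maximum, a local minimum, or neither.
f'(x) = 9*x^2 + 6*x - 3

Solve f'(x) = 0:
  Factor: 9*x^2 + 6*x - 3 = 3*(x + 1)*(3*x - 1) = 0.
  ⇒ x = -1, 1/3

f''(x) = 18*x + 6
Second-derivative test at each critical point:
  f''(-1) = -12 < 0 → local maximum
  f''(1/3) = 12 > 0 → local minimum

Critical points: x = -1 (local maximum); x = 1/3 (local minimum)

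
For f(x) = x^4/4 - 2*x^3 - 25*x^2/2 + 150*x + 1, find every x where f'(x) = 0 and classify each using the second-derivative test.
f'(x) = x^3 - 6*x^2 - 25*x + 150

Solve f'(x) = 0:
  Factor: x^3 - 6*x^2 - 25*x + 150 = (x - 6)*(x - 5)*(x + 5) = 0.
  ⇒ x = -5, 5, 6

f''(x) = 3*x^2 - 12*x - 25
Second-derivative test at each critical point:
  f''(-5) = 110 > 0 → local minimum
  f''(5) = -10 < 0 → local maximum
  f''(6) = 11 > 0 → local minimum

Critical points: x = -5 (local minimum); x = 5 (local maximum); x = 6 (local minimum)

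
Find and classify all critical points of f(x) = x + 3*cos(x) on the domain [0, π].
f'(x) = 1 - 3*sin(x)

Solve f'(x) = 0 on [0, π]:
  f'(x) = 0 ⇔ sin(x) = 1/3, i.e. x = arcsin(1/3) + 2nπ or x = π − arcsin(1/3) + 2nπ; keep the solutions lying in [0, π].
  ⇒ x = asin(1/3) ≈ 0.3398, pi - asin(1/3) ≈ 2.8018

f''(x) = -3*cos(x)
Second-derivative test at each critical point:
  f''(0.3398) = -2.8284 < 0 → local maximum
  f''(2.8018) = 2.8284 > 0 → local minimum

Critical points: x = asin(1/3) ≈ 0.3398 (local maximum); x = pi - asin(1/3) ≈ 2.8018 (local minimum)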